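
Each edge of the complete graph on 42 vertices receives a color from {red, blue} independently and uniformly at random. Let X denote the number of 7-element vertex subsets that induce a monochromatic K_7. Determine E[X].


Let X = Σ_S X_S over the C(42, 7) = 26978328 subsets S of size 7, where X_S = 1 if the K_7 on S is monochromatic.
For a fixed S, the K_7 on S has C(7, 2) = 21 edges. P[all 21 edges red] = (1/2)^21, and likewise for blue, so P[monochromatic] = 2·(1/2)^21 = 2^{1 − 21} = 1/1048576.
By linearity of expectation: E[X] = C(42, 7) · 2^{1 − 21} = 26978328 · 1/1048576 = 3372291/131072.
Numerically: E[X] ≈ 25.729.

E[X] = C(42,7)·2^(1−C(7,2)) = 3372291/131072 ≈ 25.729.


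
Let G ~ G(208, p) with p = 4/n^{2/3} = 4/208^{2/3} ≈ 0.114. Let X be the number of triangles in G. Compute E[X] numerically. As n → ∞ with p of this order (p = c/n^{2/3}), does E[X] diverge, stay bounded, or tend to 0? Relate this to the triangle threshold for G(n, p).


Number of potential triangles: C(208, 3) = 1478256.
Each occurs with probability p³ ≈ (0.114)³ ≈ 1.47929e-03.
By linearity: E[X] = C(208, 3)·p³ ≈ 1478256 · 1.47929e-03 ≈ 2186.769.
Since α = 2/3 < 1, p = c/n^{2/3} ≫ 1/n is above the triangle threshold p ~ 1/n. Asymptotically E[X] ~ (c³/6)·n^{3(1−α)} = (4³/6)·n^{1} → ∞; triangles are abundant w.h.p.

E[X] ≈ 2186.769; in regime p = Θ(1/n^{2/3}) E[X] diverges (above the triangle threshold p ~ 1/n).


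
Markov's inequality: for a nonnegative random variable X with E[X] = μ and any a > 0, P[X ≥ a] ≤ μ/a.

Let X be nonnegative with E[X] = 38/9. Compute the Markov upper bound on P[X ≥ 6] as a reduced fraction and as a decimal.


μ = E[X] = 38/9, a = 6.
Markov: P[X ≥ 6] ≤ μ/a = (38/9)/6 = 19/27.
Numerically: ≈ 0.703704.
(Since a = 6 > μ = 4.222222, the bound 19/27 is < 1 and informative.)

P[X ≥ 6] ≤ 19/27 ≈ 0.703704.


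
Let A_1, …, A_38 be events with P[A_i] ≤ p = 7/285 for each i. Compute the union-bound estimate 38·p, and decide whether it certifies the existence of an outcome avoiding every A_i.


Union bound: P[∪_{i=1}^{38} A_i] ≤ Σ_i P[A_i] ≤ 38·p = 38·(7/285) = 14/15.
Numerically: 14/15 ≈ 0.93333.
Is 14/15 < 1? YES.
Since P[∪ A_i] ≤ 14/15 < 1, the complement has P[∩ A_i^c] ≥ 1 − 14/15 = 1/15 > 0, so some outcome avoids every A_i.

38·p = 14/15 ≈ 0.93333; existence CERTIFIED by the union bound.


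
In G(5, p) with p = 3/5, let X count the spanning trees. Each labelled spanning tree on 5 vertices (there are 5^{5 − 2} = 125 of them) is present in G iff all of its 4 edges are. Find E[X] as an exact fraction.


K_5 has 5^{5 − 2} = 125 labelled spanning trees.
For each such spanning tree H, let X_H = 1 if all 4 edges of H are present in G. Then P[X_H = 1] = p^{4} = (3/5)^{4} = 81/625.
Summing the indicators: E[X] = Σ_H E[X_H] = 125 · p^{4} = 125 · 81/625 = 81/5.
Numerically: E[X] ≈ 16.2.

E[X] = 125 · (3/5)^{4} = 81/5 ≈ 16.2.


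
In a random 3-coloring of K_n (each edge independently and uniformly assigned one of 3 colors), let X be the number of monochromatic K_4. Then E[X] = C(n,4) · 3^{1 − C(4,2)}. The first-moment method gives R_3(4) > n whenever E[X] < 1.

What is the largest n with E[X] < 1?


We need C(n, 4) · 3^{1 − 6} < 1, i.e. C(n, 4) < 3^{6 − 1} = 243.
Check values of n near the boundary:
  n = 6: C(6, 4) = 15; 15 < 243? YES
  n = 7: C(7, 4) = 35; 35 < 243? YES
  n = 8: C(8, 4) = 70; 70 < 243? YES
  n = 9: C(9, 4) = 126; 126 < 243? YES
  n = 10: C(10, 4) = 210; 210 < 243? YES
  n = 11: C(11, 4) = 330; 330 < 243? NO
The largest n with C(n, 4) < 243 is n = 10 (where E[X] = 70/81 ≈ 0.86420). Hence R_3(4) > 10, i.e. R_3(4) ≥ 11.

Largest n = 10; hence R_3(4) > 10.


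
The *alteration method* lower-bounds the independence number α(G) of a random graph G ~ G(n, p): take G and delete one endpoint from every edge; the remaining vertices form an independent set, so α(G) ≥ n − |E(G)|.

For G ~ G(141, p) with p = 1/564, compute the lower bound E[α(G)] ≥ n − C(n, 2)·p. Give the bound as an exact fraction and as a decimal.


E[|E(G)|] = C(141, 2)·p = 9870 · (1/564) = 35/2.
E[α(G)] ≥ n − E[|E(G)|] = 141 − 35/2 = 247/2.
Numerically: ≈ 123.5000.
(This is only a lower bound; the true E[α(G)] may be larger.)

E[α(G)] ≥ 247/2 ≈ 123.5000.


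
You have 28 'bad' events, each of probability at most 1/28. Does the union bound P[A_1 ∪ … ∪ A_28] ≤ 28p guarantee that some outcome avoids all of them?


Union bound: P[∪_{i=1}^{28} A_i] ≤ Σ_i P[A_i] ≤ 28·p = 28·(1/28) = 1.
Numerically: 1 ≈ 1.000.
Is 1 < 1? NO.
Since the bound 1 is ≥ 1, the union bound is uninformative here; it does NOT by itself certify existence.

28·p = 1 ≈ 1.000; existence NOT certified by the union bound.


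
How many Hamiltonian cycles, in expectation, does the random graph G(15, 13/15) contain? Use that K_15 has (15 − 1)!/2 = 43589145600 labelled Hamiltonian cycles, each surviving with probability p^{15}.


K_15 has (15 − 1)!/2 = 43589145600 labelled Hamiltonian cycles.
For each such Hamiltonian cycle H, let X_H = 1 if all 15 edges of H are present in G. Then P[X_H = 1] = p^{15} = (13/15)^{15} = 51185893014090757/437893890380859375.
By linearity of expectation: E[X] = Σ_H E[X_H] = 43589145600 · p^{15} = 43589145600 · 51185893014090757/437893890380859375 = 367267381606127548722176/72081298828125.
Numerically: E[X] ≈ 5.0952e+09.

E[X] = 43589145600 · (13/15)^{15} = 367267381606127548722176/72081298828125 ≈ 5.0952e+09.


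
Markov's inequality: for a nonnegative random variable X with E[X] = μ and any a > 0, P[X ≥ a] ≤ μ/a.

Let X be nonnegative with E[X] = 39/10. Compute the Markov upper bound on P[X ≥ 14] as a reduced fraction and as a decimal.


μ = E[X] = 39/10, a = 14.
Markov: P[X ≥ 14] ≤ μ/a = (39/10)/14 = 39/140.
Numerically: ≈ 0.278571.
(Since a = 14 > μ = 3.900000, the bound 39/140 is < 1 and informative.)

P[X ≥ 14] ≤ 39/140 ≈ 0.278571.


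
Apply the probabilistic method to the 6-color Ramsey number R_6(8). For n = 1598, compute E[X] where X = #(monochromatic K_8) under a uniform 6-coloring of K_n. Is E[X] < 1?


E[X] = C(1598, 8) · 6^{1 − 28} = 1036267977730442348529 · 6^{−27} = 1036267977730442348529/1023490369077469249536.
As a reduced fraction: E[X] = 115140886414493594281/113721152119718805504 ≈ 1.0125.
Is E[X] < 1? NO.
Since E[X] ≥ 1, the first-moment bound is inconclusive at n = 1598; it does NOT by itself certify R_6(8) > 1598.

E[X] = 115140886414493594281/113721152119718805504 ≈ 1.0125; E[X] ≥ 1; first-moment method inconclusive here.


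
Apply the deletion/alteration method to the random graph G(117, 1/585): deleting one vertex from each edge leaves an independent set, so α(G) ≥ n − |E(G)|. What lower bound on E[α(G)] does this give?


E[|E(G)|] = C(117, 2)·p = 6786 · (1/585) = 58/5.
E[α(G)] ≥ n − E[|E(G)|] = 117 − 58/5 = 527/5.
Numerically: ≈ 105.400.
(This is only a lower bound; the true E[α(G)] may be larger.)

E[α(G)] ≥ 527/5 ≈ 105.400.


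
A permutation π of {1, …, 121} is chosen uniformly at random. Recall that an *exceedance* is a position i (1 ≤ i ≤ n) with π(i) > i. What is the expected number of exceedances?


Write X = Σ_{i=1}^{121} X_i, where X_i = 1_{π(i) > i}.
For each fixed i, π(i) is uniform over {1, …, 121} (marginal of a uniform permutation), so P[π(i) > i] = (n − i)/n. Summing: Σ_{i=1}^{121} (n − i)/n = (0 + 1 + … + 120)/121 = 121(121 − 1)/(2·121) = (121 − 1)/2.
Hence E[X] = Σ_{i=1}^{121} (121 − i)/121 = 60 ≈ 60.000000.

E[X] = 60 = 60.000000.


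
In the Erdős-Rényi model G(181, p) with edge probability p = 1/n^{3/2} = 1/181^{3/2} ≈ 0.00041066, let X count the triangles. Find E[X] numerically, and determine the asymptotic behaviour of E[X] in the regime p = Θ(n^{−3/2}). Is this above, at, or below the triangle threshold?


Number of potential triangles: C(181, 3) = 971970.
Each occurs with probability p³ ≈ (0.00041066)³ ≈ 6.9254247e-11.
By linearity: E[X] = C(181, 3)·p³ ≈ 971970 · 6.9254247e-11 ≈ 0.00007.
Since α = 3/2 > 1, p = c/n^{3/2} = o(1/n) is below the triangle threshold p ~ 1/n. Asymptotically E[X] ~ (c³/6)·n^{3(1−α)} = (1³/6)·n^{-1.5} → 0, so by Markov's inequality G has no triangles w.h.p.

E[X] ≈ 0.00007; in regime p = Θ(1/n^{3/2}) E[X] tends to 0 (below the triangle threshold p ~ 1/n).


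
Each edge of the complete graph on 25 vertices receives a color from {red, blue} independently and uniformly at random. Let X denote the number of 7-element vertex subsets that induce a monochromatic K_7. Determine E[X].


Let X = Σ_S X_S over the C(25, 7) = 480700 subsets S of size 7, where X_S = 1 if the K_7 on S is monochromatic.
For a fixed S, the K_7 on S has C(7, 2) = 21 edges. P[all 21 edges red] = (1/2)^21, and likewise for blue, so P[monochromatic] = 2·(1/2)^21 = 2^{1 − 21} = 1/1048576.
By linearity of expectation: E[X] = C(25, 7) · 2^{1 − 21} = 480700 · 1/1048576 = 120175/262144.
Numerically: E[X] ≈ 0.45843.

E[X] = C(25,7)·2^(1−C(7,2)) = 120175/262144 ≈ 0.45843.


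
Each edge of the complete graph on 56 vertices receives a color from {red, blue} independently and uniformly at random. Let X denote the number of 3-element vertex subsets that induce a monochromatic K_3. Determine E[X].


Let X = Σ_S X_S over the C(56, 3) = 27720 subsets S of size 3, where X_S = 1 if the K_3 on S is monochromatic.
For a fixed S, the K_3 on S has C(3, 2) = 3 edges. P[all 3 edges red] = (1/2)^3, and likewise for blue, so P[monochromatic] = 2·(1/2)^3 = 2^{1 − 3} = 1/4.
By linearity of expectation: E[X] = C(56, 3) · 2^{1 − 3} = 27720 · 1/4 = 6930.
Numerically: E[X] ≈ 6930.0000.

E[X] = C(56,3)·2^(1−C(3,2)) = 6930 ≈ 6930.0000.


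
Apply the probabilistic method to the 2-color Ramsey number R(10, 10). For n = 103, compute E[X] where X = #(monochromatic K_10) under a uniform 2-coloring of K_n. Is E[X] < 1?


E[X] = C(103, 10) · 2^{1 − 45} = 23591276125340 · 2^{−44} = 23591276125340/17592186044416.
As a reduced fraction: E[X] = 5897819031335/4398046511104 ≈ 1.34101.
Is E[X] < 1? NO.
Since E[X] ≥ 1, the first-moment bound is inconclusive at n = 103; it does NOT by itself certify R(10, 10) > 103.

E[X] = 5897819031335/4398046511104 ≈ 1.34101; E[X] ≥ 1; first-moment method inconclusive here.


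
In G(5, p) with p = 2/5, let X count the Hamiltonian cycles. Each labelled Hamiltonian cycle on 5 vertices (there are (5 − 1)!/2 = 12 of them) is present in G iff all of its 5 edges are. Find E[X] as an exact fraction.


K_5 has (5 − 1)!/2 = 12 labelled Hamiltonian cycles.
For each such Hamiltonian cycle H, let X_H = 1 if all 5 edges of H are present in G. Then P[X_H = 1] = p^{5} = (2/5)^{5} = 32/3125.
Summing the indicators: E[X] = Σ_H E[X_H] = 12 · p^{5} = 12 · 32/3125 = 384/3125.
Numerically: E[X] ≈ 0.12288.

E[X] = 12 · (2/5)^{5} = 384/3125 ≈ 0.12288.


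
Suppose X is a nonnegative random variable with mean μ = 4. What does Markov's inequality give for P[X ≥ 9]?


μ = E[X] = 4, a = 9.
Markov: P[X ≥ 9] ≤ μ/a = (4)/9 = 4/9.
Numerically: ≈ 0.4444.
(Since a = 9 > μ = 4.0000, the bound 4/9 is < 1 and informative.)

P[X ≥ 9] ≤ 4/9 ≈ 0.4444.


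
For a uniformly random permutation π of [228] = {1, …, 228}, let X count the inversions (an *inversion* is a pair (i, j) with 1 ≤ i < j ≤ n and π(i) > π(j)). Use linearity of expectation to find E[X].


Write X = Σ X_I over the C(228, 2) = 25878 pairs i < j, with X_I the indicator of one inversion.
There are 25878 indicators.
For each fixed pair i < j, the values π(i) and π(j) are two distinct elements of {1, …, 228} in uniformly random order; by symmetry P[π(i) > π(j)] = 1/2.
By linearity: E[X] = 25878 · (1/2) = C(228, 2) · (1/2) = 25878/2 = 12939 ≈ 12939.0000.

E[X] = 12939 = 12939.0000.


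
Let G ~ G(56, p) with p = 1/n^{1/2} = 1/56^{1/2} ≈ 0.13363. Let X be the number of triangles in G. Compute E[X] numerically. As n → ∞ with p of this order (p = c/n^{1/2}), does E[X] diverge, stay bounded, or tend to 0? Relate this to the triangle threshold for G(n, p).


Number of potential triangles: C(56, 3) = 27720.
Each occurs with probability p³ ≈ (0.13363)³ ≈ 2.3862611e-03.
By linearity: E[X] = C(56, 3)·p³ ≈ 27720 · 2.3862611e-03 ≈ 66.14716.
Since α = 1/2 < 1, p = c/n^{1/2} ≫ 1/n is above the triangle threshold p ~ 1/n. Asymptotically E[X] ~ (c³/6)·n^{3(1−α)} = (1³/6)·n^{1.5} → ∞; triangles are abundant w.h.p.

E[X] ≈ 66.14716; in regime p = Θ(1/n^{1/2}) E[X] diverges (above the triangle threshold p ~ 1/n).


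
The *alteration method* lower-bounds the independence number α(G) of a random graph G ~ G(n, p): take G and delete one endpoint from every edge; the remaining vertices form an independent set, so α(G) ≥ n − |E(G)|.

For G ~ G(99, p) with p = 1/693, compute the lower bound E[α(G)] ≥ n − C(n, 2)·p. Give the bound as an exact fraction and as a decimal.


E[|E(G)|] = C(99, 2)·p = 4851 · (1/693) = 7.
E[α(G)] ≥ n − E[|E(G)|] = 99 − 7 = 92.
Numerically: ≈ 92.0000.
(This is only a lower bound; the true E[α(G)] may be larger.)

E[α(G)] ≥ 92 ≈ 92.0000.


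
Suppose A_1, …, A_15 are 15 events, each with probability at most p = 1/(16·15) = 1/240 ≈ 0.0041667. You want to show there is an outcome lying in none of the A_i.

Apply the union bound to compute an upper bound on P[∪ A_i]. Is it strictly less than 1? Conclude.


Union bound: P[∪_{i=1}^{15} A_i] ≤ Σ_i P[A_i] ≤ 15·p = 15·(1/240) = 1/16.
Numerically: 1/16 ≈ 0.0625000.
Is 1/16 < 1? YES.
Since P[∪ A_i] ≤ 1/16 < 1, the complement has P[∩ A_i^c] ≥ 1 − 1/16 = 15/16 > 0, so some outcome avoids every A_i.

15·p = 1/16 ≈ 0.0625000; existence CERTIFIED by the union bound.


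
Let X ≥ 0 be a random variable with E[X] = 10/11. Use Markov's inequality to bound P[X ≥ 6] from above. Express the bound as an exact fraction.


μ = E[X] = 10/11, a = 6.
Markov: P[X ≥ 6] ≤ μ/a = (10/11)/6 = 5/33.
Numerically: ≈ 0.151515.
(Since a = 6 > μ = 0.909091, the bound 5/33 is < 1 and informative.)

P[X ≥ 6] ≤ 5/33 ≈ 0.151515.


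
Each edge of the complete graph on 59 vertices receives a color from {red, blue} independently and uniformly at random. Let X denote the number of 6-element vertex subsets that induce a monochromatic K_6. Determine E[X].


Let X = Σ_S X_S over the C(59, 6) = 45057474 subsets S of size 6, where X_S = 1 if the K_6 on S is monochromatic.
For a fixed S, the K_6 on S has C(6, 2) = 15 edges. P[all 15 edges red] = (1/2)^15, and likewise for blue, so P[monochromatic] = 2·(1/2)^15 = 2^{1 − 15} = 1/16384.
By linearity: E[X] = C(59, 6) · 2^{1 − 15} = 45057474 · 1/16384 = 22528737/8192.
Numerically: E[X] ≈ 2750.0900.

E[X] = C(59,6)·2^(1−C(6,2)) = 22528737/8192 ≈ 2750.0900.


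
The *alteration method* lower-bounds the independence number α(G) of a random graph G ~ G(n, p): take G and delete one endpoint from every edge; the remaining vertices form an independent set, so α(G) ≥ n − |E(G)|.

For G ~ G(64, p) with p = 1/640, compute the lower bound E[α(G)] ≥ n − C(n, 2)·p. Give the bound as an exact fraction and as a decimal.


E[|E(G)|] = C(64, 2)·p = 2016 · (1/640) = 63/20.
E[α(G)] ≥ n − E[|E(G)|] = 64 − 63/20 = 1217/20.
Numerically: ≈ 60.85000.
(This is only a lower bound; the true E[α(G)] may be larger.)

E[α(G)] ≥ 1217/20 ≈ 60.85000.


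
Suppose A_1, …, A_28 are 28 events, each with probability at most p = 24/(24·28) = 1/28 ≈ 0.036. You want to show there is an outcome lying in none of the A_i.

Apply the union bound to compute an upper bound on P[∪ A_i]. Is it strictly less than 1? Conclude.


Union bound: P[∪_{i=1}^{28} A_i] ≤ Σ_i P[A_i] ≤ 28·p = 28·(1/28) = 1.
Numerically: 1 ≈ 1.000.
Is 1 < 1? NO.
Since the bound 1 is ≥ 1, the union bound is uninformative here; it does NOT by itself certify existence.

28·p = 1 ≈ 1.000; existence NOT certified by the union bound.


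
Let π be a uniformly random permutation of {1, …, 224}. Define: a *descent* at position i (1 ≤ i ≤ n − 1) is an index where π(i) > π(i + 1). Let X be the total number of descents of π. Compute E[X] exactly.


Write X = Σ X_I over i = 1, …, 223, with X_I the indicator of one descent.
There are 223 indicators.
For each fixed i, the pair (π(i), π(i+1)) is a uniformly random ordered pair of distinct values from {1, …, 224}; by symmetry P[π(i) > π(i+1)] = 1/2.
By linearity: E[X] = 223 · (1/2) = (224 − 1) · (1/2) = 223/2 ≈ 111.500.

E[X] = 223/2 = 111.500.


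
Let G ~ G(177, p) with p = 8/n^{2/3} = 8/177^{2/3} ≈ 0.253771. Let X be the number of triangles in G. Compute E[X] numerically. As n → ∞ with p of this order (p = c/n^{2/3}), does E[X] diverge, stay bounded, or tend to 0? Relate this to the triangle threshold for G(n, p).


Number of potential triangles: C(177, 3) = 908600.
Each occurs with probability p³ ≈ (0.253771)³ ≈ 1.63426857e-02.
By linearity: E[X] = C(177, 3)·p³ ≈ 908600 · 1.63426857e-02 ≈ 14848.964218.
Since α = 2/3 < 1, p = c/n^{2/3} ≫ 1/n is above the triangle threshold p ~ 1/n. Asymptotically E[X] ~ (c³/6)·n^{3(1−α)} = (8³/6)·n^{1} → ∞; triangles are abundant w.h.p.

E[X] ≈ 14848.964218; in regime p = Θ(1/n^{2/3}) E[X] diverges (above the triangle threshold p ~ 1/n).


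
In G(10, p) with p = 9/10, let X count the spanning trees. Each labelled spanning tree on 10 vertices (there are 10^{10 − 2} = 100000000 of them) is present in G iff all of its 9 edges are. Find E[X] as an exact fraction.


K_10 has 10^{10 − 2} = 100000000 labelled spanning trees.
For each such spanning tree H, let X_H = 1 if all 9 edges of H are present in G. Then P[X_H = 1] = p^{9} = (9/10)^{9} = 387420489/1000000000.
Summing the indicators: E[X] = Σ_H E[X_H] = 100000000 · p^{9} = 100000000 · 387420489/1000000000 = 387420489/10.
Numerically: E[X] ≈ 3.8742e+07.

E[X] = 100000000 · (9/10)^{9} = 387420489/10 ≈ 3.8742e+07.


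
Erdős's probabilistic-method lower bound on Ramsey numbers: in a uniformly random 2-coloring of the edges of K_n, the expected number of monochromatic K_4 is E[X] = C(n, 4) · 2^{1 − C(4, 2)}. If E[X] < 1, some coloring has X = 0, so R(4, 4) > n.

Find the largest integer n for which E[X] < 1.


We need C(n, 4) · 2^{1 − 6} < 1, i.e. C(n, 4) < 2^{6 − 1} = 32.
Check values of n near the boundary:
  n = 4: C(4, 4) = 1; 1 < 32? YES
  n = 5: C(5, 4) = 5; 5 < 32? YES
  n = 6: C(6, 4) = 15; 15 < 32? YES
  n = 7: C(7, 4) = 35; 35 < 32? NO
The largest n with C(n, 4) < 32 is n = 6 (where E[X] = 15/32 ≈ 0.469). Hence R(4, 4) > 6, i.e. R(4, 4) ≥ 7.

Largest n = 6; hence R(4, 4) > 6.


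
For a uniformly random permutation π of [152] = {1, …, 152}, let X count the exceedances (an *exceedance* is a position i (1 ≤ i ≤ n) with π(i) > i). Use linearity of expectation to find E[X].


Write X = Σ_{i=1}^{152} X_i, where X_i = 1_{π(i) > i}.
For each fixed i, π(i) is uniform over {1, …, 152} (marginal of a uniform permutation), so P[π(i) > i] = (n − i)/n. Summing: Σ_{i=1}^{152} (n − i)/n = (0 + 1 + … + 151)/152 = 152(152 − 1)/(2·152) = (152 − 1)/2.
Hence E[X] = Σ_{i=1}^{152} (152 − i)/152 = 151/2 ≈ 75.50000.

E[X] = 151/2 = 75.50000.


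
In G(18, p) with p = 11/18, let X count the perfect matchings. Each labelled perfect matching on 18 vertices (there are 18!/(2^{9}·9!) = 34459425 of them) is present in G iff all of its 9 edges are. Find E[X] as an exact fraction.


K_18 has 18!/(2^{9}·9!) = 34459425 labelled perfect matchings.
For each such perfect matching H, let X_H = 1 if all 9 edges of H are present in G. Then P[X_H = 1] = p^{9} = (11/18)^{9} = 2357947691/198359290368.
By linearity: E[X] = Σ_H E[X_H] = 34459425 · p^{9} = 34459425 · 2357947691/198359290368 = 1003129896443675/2448880128.
Numerically: E[X] ≈ 4.1e+05.

E[X] = 34459425 · (11/18)^{9} = 1003129896443675/2448880128 ≈ 4.1e+05.


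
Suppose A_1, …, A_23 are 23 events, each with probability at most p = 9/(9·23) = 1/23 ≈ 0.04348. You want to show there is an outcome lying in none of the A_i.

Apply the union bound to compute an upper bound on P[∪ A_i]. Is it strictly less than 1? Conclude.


Union bound: P[∪_{i=1}^{23} A_i] ≤ Σ_i P[A_i] ≤ 23·p = 23·(1/23) = 1.
Numerically: 1 ≈ 1.00000.
Is 1 < 1? NO.
Since the bound 1 is ≥ 1, the union bound is uninformative here; it does NOT by itself certify existence.

23·p = 1 ≈ 1.00000; existence NOT certified by the union bound.


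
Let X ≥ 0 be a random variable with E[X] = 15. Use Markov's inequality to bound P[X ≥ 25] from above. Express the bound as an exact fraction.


μ = E[X] = 15, a = 25.
Markov: P[X ≥ 25] ≤ μ/a = (15)/25 = 3/5.
Numerically: ≈ 0.600000.
(Since a = 25 > μ = 15.000000, the bound 3/5 is < 1 and informative.)

P[X ≥ 25] ≤ 3/5 ≈ 0.600000.


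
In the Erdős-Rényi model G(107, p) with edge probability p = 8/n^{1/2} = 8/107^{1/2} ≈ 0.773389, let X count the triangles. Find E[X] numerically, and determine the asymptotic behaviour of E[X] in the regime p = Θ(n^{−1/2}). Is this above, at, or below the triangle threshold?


Number of potential triangles: C(107, 3) = 198485.
Each occurs with probability p³ ≈ (0.773389)³ ≈ 4.62587927e-01.
By linearity: E[X] = C(107, 3)·p³ ≈ 198485 · 4.62587927e-01 ≈ 91816.764784.
Since α = 1/2 < 1, p = c/n^{1/2} ≫ 1/n is above the triangle threshold p ~ 1/n. Asymptotically E[X] ~ (c³/6)·n^{3(1−α)} = (8³/6)·n^{1.5} → ∞; triangles are abundant w.h.p.

E[X] ≈ 91816.764784; in regime p = Θ(1/n^{1/2}) E[X] diverges (above the triangle threshold p ~ 1/n).


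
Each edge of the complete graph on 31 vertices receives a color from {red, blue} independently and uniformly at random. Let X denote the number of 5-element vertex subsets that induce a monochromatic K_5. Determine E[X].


Let X = Σ_S X_S over the C(31, 5) = 169911 subsets S of size 5, where X_S = 1 if the K_5 on S is monochromatic.
For a fixed S, the K_5 on S has C(5, 2) = 10 edges. P[all 10 edges red] = (1/2)^10, and likewise for blue, so P[monochromatic] = 2·(1/2)^10 = 2^{1 − 10} = 1/512.
By linearity of expectation: E[X] = C(31, 5) · 2^{1 − 10} = 169911 · 1/512 = 169911/512.
Numerically: E[X] ≈ 331.85742.

E[X] = C(31,5)·2^(1−C(5,2)) = 169911/512 ≈ 331.85742.


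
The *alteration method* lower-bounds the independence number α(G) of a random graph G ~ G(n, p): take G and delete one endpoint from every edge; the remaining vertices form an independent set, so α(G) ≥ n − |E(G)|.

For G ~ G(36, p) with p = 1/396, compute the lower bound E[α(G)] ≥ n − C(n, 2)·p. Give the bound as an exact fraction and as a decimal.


E[|E(G)|] = C(36, 2)·p = 630 · (1/396) = 35/22.
E[α(G)] ≥ n − E[|E(G)|] = 36 − 35/22 = 757/22.
Numerically: ≈ 34.409091.
(This is only a lower bound; the true E[α(G)] may be larger.)

E[α(G)] ≥ 757/22 ≈ 34.409091.


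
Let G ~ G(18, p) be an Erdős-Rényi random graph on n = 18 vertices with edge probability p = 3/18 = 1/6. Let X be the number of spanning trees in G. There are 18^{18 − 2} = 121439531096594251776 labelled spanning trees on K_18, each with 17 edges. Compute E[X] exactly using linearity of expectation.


K_18 has 18^{18 − 2} = 121439531096594251776 labelled spanning trees.
For each such spanning tree H, let X_H = 1 if all 17 edges of H are present in G. Then P[X_H = 1] = p^{17} = (1/6)^{17} = 1/16926659444736.
By linearity: E[X] = Σ_H E[X_H] = 121439531096594251776 · p^{17} = 121439531096594251776 · 1/16926659444736 = 14348907/2.
Numerically: E[X] ≈ 7.174e+06.

E[X] = 121439531096594251776 · (1/6)^{17} = 14348907/2 ≈ 7.174e+06.


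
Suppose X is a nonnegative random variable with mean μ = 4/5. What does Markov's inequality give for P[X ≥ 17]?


μ = E[X] = 4/5, a = 17.
Markov: P[X ≥ 17] ≤ μ/a = (4/5)/17 = 4/85.
Numerically: ≈ 0.047059.
(Since a = 17 > μ = 0.800000, the bound 4/85 is < 1 and informative.)

P[X ≥ 17] ≤ 4/85 ≈ 0.047059.


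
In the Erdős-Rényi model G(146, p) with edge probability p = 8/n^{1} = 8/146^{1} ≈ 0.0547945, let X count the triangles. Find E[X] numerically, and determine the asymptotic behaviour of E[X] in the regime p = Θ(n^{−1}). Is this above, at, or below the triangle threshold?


Number of potential triangles: C(146, 3) = 508080.
Each occurs with probability p³ ≈ (0.0547945)³ ≈ 1.64517232e-04.
By linearity: E[X] = C(146, 3)·p³ ≈ 508080 · 1.64517232e-04 ≈ 83.587915.
Here α = 1, so p = 8/n is exactly at the triangle threshold p ~ 1/n. Asymptotically E[X] → c³/6 = 8³/6 = 256/3 ≈ 85.333333, a bounded constant. In this regime the triangle count is asymptotically Poisson(c³/6).

E[X] ≈ 83.587915; in regime p = Θ(1/n^{1}) E[X] stays bounded (at the triangle threshold p ~ 1/n).


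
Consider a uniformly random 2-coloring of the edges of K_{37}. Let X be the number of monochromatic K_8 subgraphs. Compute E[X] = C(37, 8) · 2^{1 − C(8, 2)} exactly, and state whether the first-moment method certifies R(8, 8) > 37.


E[X] = C(37, 8) · 2^{1 − 28} = 38608020 · 2^{−27} = 38608020/134217728.
As a reduced fraction: E[X] = 9652005/33554432 ≈ 0.28765.
Is E[X] < 1? YES.
Since E[X] < 1, there exists a 2-coloring of K_{37} with no monochromatic K_8; hence R(8, 8) > 37.

E[X] = 9652005/33554432 ≈ 0.28765; E[X] < 1, so R(8, 8) > 37.


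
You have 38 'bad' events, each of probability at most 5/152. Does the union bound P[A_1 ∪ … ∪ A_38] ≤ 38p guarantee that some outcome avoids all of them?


Union bound: P[∪_{i=1}^{38} A_i] ≤ Σ_i P[A_i] ≤ 38·p = 38·(5/152) = 5/4.
Numerically: 5/4 ≈ 1.250.
Is 5/4 < 1? NO.
Since the bound 5/4 is ≥ 1, the union bound is uninformative here; it does NOT by itself certify existence.

38·p = 5/4 ≈ 1.250; existence NOT certified by the union bound.


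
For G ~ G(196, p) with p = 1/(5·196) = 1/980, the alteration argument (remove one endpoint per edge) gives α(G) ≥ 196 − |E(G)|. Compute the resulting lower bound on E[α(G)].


E[|E(G)|] = C(196, 2)·p = 19110 · (1/980) = 39/2.
E[α(G)] ≥ n − E[|E(G)|] = 196 − 39/2 = 353/2.
Numerically: ≈ 176.500000.
(This is only a lower bound; the true E[α(G)] may be larger.)

E[α(G)] ≥ 353/2 ≈ 176.500000.


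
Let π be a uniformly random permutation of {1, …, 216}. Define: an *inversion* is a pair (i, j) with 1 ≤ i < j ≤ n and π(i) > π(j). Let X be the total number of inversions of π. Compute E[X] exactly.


Write X = Σ X_I over the C(216, 2) = 23220 pairs i < j, with X_I the indicator of one inversion.
There are 23220 indicators.
For each fixed pair i < j, the values π(i) and π(j) are two distinct elements of {1, …, 216} in uniformly random order; by symmetry P[π(i) > π(j)] = 1/2.
By linearity: E[X] = 23220 · (1/2) = C(216, 2) · (1/2) = 23220/2 = 11610 ≈ 11610.0000.

E[X] = 11610 = 11610.0000.


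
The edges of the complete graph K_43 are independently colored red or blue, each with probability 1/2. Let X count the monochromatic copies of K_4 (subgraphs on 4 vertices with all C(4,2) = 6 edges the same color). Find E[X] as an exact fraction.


Let X = Σ_S X_S over the C(43, 4) = 123410 subsets S of size 4, where X_S = 1 if the K_4 on S is monochromatic.
For a fixed S, the K_4 on S has C(4, 2) = 6 edges. P[all 6 edges red] = (1/2)^6, and likewise for blue, so P[monochromatic] = 2·(1/2)^6 = 2^{1 − 6} = 1/32.
By linearity: E[X] = C(43, 4) · 2^{1 − 6} = 123410 · 1/32 = 61705/16.
Numerically: E[X] ≈ 3856.5625.

E[X] = C(43,4)·2^(1−C(4,2)) = 61705/16 ≈ 3856.5625.


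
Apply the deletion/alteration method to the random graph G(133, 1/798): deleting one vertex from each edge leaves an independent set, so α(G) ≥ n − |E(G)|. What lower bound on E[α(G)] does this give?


E[|E(G)|] = C(133, 2)·p = 8778 · (1/798) = 11.
E[α(G)] ≥ n − E[|E(G)|] = 133 − 11 = 122.
Numerically: ≈ 122.0000.
(This is only a lower bound; the true E[α(G)] may be larger.)

E[α(G)] ≥ 122 ≈ 122.0000.


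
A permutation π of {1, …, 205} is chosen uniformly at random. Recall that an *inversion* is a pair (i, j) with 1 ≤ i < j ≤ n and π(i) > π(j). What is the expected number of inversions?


Write X = Σ X_I over the C(205, 2) = 20910 pairs i < j, with X_I the indicator of one inversion.
There are 20910 indicators.
For each fixed pair i < j, the values π(i) and π(j) are two distinct elements of {1, …, 205} in uniformly random order; by symmetry P[π(i) > π(j)] = 1/2.
By linearity: E[X] = 20910 · (1/2) = C(205, 2) · (1/2) = 20910/2 = 10455 ≈ 10455.0000.

E[X] = 10455 = 10455.0000.


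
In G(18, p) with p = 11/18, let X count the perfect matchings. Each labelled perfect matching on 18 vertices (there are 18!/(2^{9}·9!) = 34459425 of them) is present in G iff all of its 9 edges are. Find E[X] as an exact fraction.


K_18 has 18!/(2^{9}·9!) = 34459425 labelled perfect matchings.
For each such perfect matching H, let X_H = 1 if all 9 edges of H are present in G. Then P[X_H = 1] = p^{9} = (11/18)^{9} = 2357947691/198359290368.
Summing the indicators: E[X] = Σ_H E[X_H] = 34459425 · p^{9} = 34459425 · 2357947691/198359290368 = 1003129896443675/2448880128.
Numerically: E[X] ≈ 4.0963e+05.

E[X] = 34459425 · (11/18)^{9} = 1003129896443675/2448880128 ≈ 4.0963e+05.


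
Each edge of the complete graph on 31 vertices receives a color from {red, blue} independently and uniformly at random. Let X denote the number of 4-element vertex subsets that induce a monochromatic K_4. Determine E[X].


Let X = Σ_S X_S over the C(31, 4) = 31465 subsets S of size 4, where X_S = 1 if the K_4 on S is monochromatic.
For a fixed S, the K_4 on S has C(4, 2) = 6 edges. P[all 6 edges red] = (1/2)^6, and likewise for blue, so P[monochromatic] = 2·(1/2)^6 = 2^{1 − 6} = 1/32.
By linearity: E[X] = C(31, 4) · 2^{1 − 6} = 31465 · 1/32 = 31465/32.
Numerically: E[X] ≈ 983.281250.

E[X] = C(31,4)·2^(1−C(4,2)) = 31465/32 ≈ 983.281250.


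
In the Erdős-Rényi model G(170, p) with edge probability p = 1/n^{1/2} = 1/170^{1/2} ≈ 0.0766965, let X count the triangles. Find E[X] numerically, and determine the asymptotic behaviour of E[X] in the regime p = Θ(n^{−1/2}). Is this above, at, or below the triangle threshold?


Number of potential triangles: C(170, 3) = 804440.
Each occurs with probability p³ ≈ (0.0766965)³ ≈ 4.51155876e-04.
By linearity: E[X] = C(170, 3)·p³ ≈ 804440 · 4.51155876e-04 ≈ 362.927833.
Since α = 1/2 < 1, p = c/n^{1/2} ≫ 1/n is above the triangle threshold p ~ 1/n. Asymptotically E[X] ~ (c³/6)·n^{3(1−α)} = (1³/6)·n^{1.5} → ∞; triangles are abundant w.h.p.

E[X] ≈ 362.927833; in regime p = Θ(1/n^{1/2}) E[X] diverges (above the triangle threshold p ~ 1/n).


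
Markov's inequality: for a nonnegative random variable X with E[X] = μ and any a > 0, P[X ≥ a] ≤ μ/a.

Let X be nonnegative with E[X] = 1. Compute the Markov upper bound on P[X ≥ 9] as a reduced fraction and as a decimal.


μ = E[X] = 1, a = 9.
Markov: P[X ≥ 9] ≤ μ/a = (1)/9 = 1/9.
Numerically: ≈ 0.11111.
(Since a = 9 > μ = 1.00000, the bound 1/9 is < 1 and informative.)

P[X ≥ 9] ≤ 1/9 ≈ 0.11111.


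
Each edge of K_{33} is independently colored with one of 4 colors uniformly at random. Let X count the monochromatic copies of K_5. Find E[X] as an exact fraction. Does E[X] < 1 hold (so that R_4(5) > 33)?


E[X] = C(33, 5) · 4^{1 − 10} = 237336 · 4^{−9} = 237336/262144.
As a reduced fraction: E[X] = 29667/32768 ≈ 0.9054.
Is E[X] < 1? YES.
Since E[X] < 1, there exists a 4-coloring of K_{33} with no monochromatic K_5; hence R_4(5) > 33.

E[X] = 29667/32768 ≈ 0.9054; E[X] < 1, so R_4(5) > 33.


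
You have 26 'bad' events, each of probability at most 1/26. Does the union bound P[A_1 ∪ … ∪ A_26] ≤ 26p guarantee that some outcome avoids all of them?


Union bound: P[∪_{i=1}^{26} A_i] ≤ Σ_i P[A_i] ≤ 26·p = 26·(1/26) = 1.
Numerically: 1 ≈ 1.000.
Is 1 < 1? NO.
Since the bound 1 is ≥ 1, the union bound is uninformative here; it does NOT by itself certify existence.

26·p = 1 ≈ 1.000; existence NOT certified by the union bound.


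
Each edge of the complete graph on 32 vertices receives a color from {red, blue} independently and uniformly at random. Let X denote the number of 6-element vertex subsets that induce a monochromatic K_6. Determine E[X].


Let X = Σ_S X_S over the C(32, 6) = 906192 subsets S of size 6, where X_S = 1 if the K_6 on S is monochromatic.
For a fixed S, the K_6 on S has C(6, 2) = 15 edges. P[all 15 edges red] = (1/2)^15, and likewise for blue, so P[monochromatic] = 2·(1/2)^15 = 2^{1 − 15} = 1/16384.
Summing: E[X] = C(32, 6) · 2^{1 − 15} = 906192 · 1/16384 = 56637/1024.
Numerically: E[X] ≈ 55.310.

E[X] = C(32,6)·2^(1−C(6,2)) = 56637/1024 ≈ 55.310.


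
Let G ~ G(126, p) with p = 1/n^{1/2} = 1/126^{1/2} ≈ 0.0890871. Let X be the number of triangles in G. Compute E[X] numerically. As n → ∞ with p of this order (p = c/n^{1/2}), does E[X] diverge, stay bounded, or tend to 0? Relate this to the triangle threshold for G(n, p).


Number of potential triangles: C(126, 3) = 325500.
Each occurs with probability p³ ≈ (0.0890871)³ ≈ 7.07040323e-04.
By linearity: E[X] = C(126, 3)·p³ ≈ 325500 · 7.07040323e-04 ≈ 230.141625.
Since α = 1/2 < 1, p = c/n^{1/2} ≫ 1/n is above the triangle threshold p ~ 1/n. Asymptotically E[X] ~ (c³/6)·n^{3(1−α)} = (1³/6)·n^{1.5} → ∞; triangles are abundant w.h.p.

E[X] ≈ 230.141625; in regime p = Θ(1/n^{1/2}) E[X] diverges (above the triangle threshold p ~ 1/n).


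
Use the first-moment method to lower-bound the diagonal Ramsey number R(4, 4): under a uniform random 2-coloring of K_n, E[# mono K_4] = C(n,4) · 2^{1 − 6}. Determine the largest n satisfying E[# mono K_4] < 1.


We need C(n, 4) · 2^{1 − 6} < 1, i.e. C(n, 4) < 2^{6 − 1} = 32.
Check values of n near the boundary:
  n = 4: C(4, 4) = 1; 1 < 32? YES
  n = 5: C(5, 4) = 5; 5 < 32? YES
  n = 6: C(6, 4) = 15; 15 < 32? YES
  n = 7: C(7, 4) = 35; 35 < 32? NO
The largest n with C(n, 4) < 32 is n = 6 (where E[X] = 15/32 ≈ 0.4688). Hence R(4, 4) > 6, i.e. R(4, 4) ≥ 7.

Largest n = 6; hence R(4, 4) > 6.


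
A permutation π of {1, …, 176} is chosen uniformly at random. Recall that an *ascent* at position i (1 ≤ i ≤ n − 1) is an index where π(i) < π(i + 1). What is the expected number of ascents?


Write X = Σ X_I over i = 1, …, 175, with X_I the indicator of one ascent.
There are 175 indicators.
For each fixed i, the pair (π(i), π(i+1)) is a uniformly random ordered pair of distinct values from {1, …, 176}; by symmetry P[π(i) < π(i+1)] = 1/2.
By linearity: E[X] = 175 · (1/2) = (176 − 1) · (1/2) = 175/2 ≈ 87.500000.

E[X] = 175/2 = 87.500000.


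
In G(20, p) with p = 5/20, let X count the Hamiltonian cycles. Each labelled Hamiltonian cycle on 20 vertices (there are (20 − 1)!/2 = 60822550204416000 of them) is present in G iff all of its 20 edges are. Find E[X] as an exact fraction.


K_20 has (20 − 1)!/2 = 60822550204416000 labelled Hamiltonian cycles.
For each such Hamiltonian cycle H, let X_H = 1 if all 20 edges of H are present in G. Then P[X_H = 1] = p^{20} = (1/4)^{20} = 1/1099511627776.
Summing the indicators: E[X] = Σ_H E[X_H] = 60822550204416000 · p^{20} = 60822550204416000 · 1/1099511627776 = 1856156927625/33554432.
Numerically: E[X] ≈ 5.532e+04.

E[X] = 60822550204416000 · (1/4)^{20} = 1856156927625/33554432 ≈ 5.532e+04.


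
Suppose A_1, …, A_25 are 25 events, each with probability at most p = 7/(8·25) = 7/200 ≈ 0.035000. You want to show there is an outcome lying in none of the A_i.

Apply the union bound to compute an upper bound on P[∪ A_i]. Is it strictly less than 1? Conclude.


Union bound: P[∪_{i=1}^{25} A_i] ≤ Σ_i P[A_i] ≤ 25·p = 25·(7/200) = 7/8.
Numerically: 7/8 ≈ 0.875000.
Is 7/8 < 1? YES.
Since P[∪ A_i] ≤ 7/8 < 1, the complement has P[∩ A_i^c] ≥ 1 − 7/8 = 1/8 > 0, so some outcome avoids every A_i.

25·p = 7/8 ≈ 0.875000; existence CERTIFIED by the union bound.


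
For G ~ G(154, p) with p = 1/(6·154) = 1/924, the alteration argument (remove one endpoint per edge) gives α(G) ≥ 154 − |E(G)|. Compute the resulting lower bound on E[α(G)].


E[|E(G)|] = C(154, 2)·p = 11781 · (1/924) = 51/4.
E[α(G)] ≥ n − E[|E(G)|] = 154 − 51/4 = 565/4.
Numerically: ≈ 141.250000.
(This is only a lower bound; the true E[α(G)] may be larger.)

E[α(G)] ≥ 565/4 ≈ 141.250000.


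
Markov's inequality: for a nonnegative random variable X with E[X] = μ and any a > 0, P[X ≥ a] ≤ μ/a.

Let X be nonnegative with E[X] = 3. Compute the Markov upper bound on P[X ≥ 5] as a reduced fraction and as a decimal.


μ = E[X] = 3, a = 5.
Markov: P[X ≥ 5] ≤ μ/a = (3)/5 = 3/5.
Numerically: ≈ 0.600000.
(Since a = 5 > μ = 3.000000, the bound 3/5 is < 1 and informative.)

P[X ≥ 5] ≤ 3/5 ≈ 0.600000.


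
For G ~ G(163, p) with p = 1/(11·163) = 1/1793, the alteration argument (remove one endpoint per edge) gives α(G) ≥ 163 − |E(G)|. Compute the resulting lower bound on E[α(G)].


E[|E(G)|] = C(163, 2)·p = 13203 · (1/1793) = 81/11.
E[α(G)] ≥ n − E[|E(G)|] = 163 − 81/11 = 1712/11.
Numerically: ≈ 155.636364.
(This is only a lower bound; the true E[α(G)] may be larger.)

E[α(G)] ≥ 1712/11 ≈ 155.636364.


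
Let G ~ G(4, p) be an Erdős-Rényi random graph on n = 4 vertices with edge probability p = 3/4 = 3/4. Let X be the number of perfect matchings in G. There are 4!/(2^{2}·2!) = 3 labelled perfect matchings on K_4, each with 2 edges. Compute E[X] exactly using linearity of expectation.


K_4 has 4!/(2^{2}·2!) = 3 labelled perfect matchings.
For each such perfect matching H, let X_H = 1 if all 2 edges of H are present in G. Then P[X_H = 1] = p^{2} = (3/4)^{2} = 9/16.
Summing the indicators: E[X] = Σ_H E[X_H] = 3 · p^{2} = 3 · 9/16 = 27/16.
Numerically: E[X] ≈ 1.69.

E[X] = 3 · (3/4)^{2} = 27/16 ≈ 1.69.


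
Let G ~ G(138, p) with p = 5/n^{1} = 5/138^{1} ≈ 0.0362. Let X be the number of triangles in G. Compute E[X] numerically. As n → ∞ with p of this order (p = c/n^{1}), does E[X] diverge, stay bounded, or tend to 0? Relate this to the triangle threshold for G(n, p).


Number of potential triangles: C(138, 3) = 428536.
Each occurs with probability p³ ≈ (0.0362)³ ≈ 4.75634e-05.
By linearity: E[X] = C(138, 3)·p³ ≈ 428536 · 4.75634e-05 ≈ 20.383.
Here α = 1, so p = 5/n is exactly at the triangle threshold p ~ 1/n. Asymptotically E[X] → c³/6 = 5³/6 = 125/6 ≈ 20.833, a bounded constant. In this regime the triangle count is asymptotically Poisson(c³/6).

E[X] ≈ 20.383; in regime p = Θ(1/n^{1}) E[X] stays bounded (at the triangle threshold p ~ 1/n).


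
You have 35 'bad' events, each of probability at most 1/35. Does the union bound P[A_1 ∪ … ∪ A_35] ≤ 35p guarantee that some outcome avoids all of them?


Union bound: P[∪_{i=1}^{35} A_i] ≤ Σ_i P[A_i] ≤ 35·p = 35·(1/35) = 1.
Numerically: 1 ≈ 1.000000.
Is 1 < 1? NO.
Since the bound 1 is ≥ 1, the union bound is uninformative here; it does NOT by itself certify existence.

35·p = 1 ≈ 1.000000; existence NOT certified by the union bound.


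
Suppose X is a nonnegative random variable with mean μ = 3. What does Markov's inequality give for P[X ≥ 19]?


μ = E[X] = 3, a = 19.
Markov: P[X ≥ 19] ≤ μ/a = (3)/19 = 3/19.
Numerically: ≈ 0.158.
(Since a = 19 > μ = 3.000, the bound 3/19 is < 1 and informative.)

P[X ≥ 19] ≤ 3/19 ≈ 0.158.


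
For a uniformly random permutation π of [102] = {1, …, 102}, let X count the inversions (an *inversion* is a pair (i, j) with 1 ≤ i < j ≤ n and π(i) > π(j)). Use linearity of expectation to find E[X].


Write X = Σ X_I over the C(102, 2) = 5151 pairs i < j, with X_I the indicator of one inversion.
There are 5151 indicators.
For each fixed pair i < j, the values π(i) and π(j) are two distinct elements of {1, …, 102} in uniformly random order; by symmetry P[π(i) > π(j)] = 1/2.
By linearity: E[X] = 5151 · (1/2) = C(102, 2) · (1/2) = 5151/2 = 5151/2 ≈ 2575.500000.

E[X] = 5151/2 = 2575.500000.
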